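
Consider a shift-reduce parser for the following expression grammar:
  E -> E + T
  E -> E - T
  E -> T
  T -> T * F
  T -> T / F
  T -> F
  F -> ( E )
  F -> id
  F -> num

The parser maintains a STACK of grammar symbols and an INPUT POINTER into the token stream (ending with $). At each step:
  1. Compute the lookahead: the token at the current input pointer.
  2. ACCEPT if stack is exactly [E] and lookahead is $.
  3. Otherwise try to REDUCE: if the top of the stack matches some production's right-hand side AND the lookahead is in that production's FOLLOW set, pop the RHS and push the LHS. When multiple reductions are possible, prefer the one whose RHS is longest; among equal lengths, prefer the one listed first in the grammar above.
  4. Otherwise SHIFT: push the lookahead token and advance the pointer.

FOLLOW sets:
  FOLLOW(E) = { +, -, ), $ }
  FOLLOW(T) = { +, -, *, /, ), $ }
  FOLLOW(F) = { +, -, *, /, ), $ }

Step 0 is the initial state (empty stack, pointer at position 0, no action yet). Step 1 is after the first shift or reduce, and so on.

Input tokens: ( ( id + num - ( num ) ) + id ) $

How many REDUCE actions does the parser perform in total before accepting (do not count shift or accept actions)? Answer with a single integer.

Step 1: shift (. Stack=[(] ptr=1 lookahead=( remaining=[( id + num - ( num ) ) + id ) $]
Step 2: shift (. Stack=[( (] ptr=2 lookahead=id remaining=[id + num - ( num ) ) + id ) $]
Step 3: shift id. Stack=[( ( id] ptr=3 lookahead=+ remaining=[+ num - ( num ) ) + id ) $]
Step 4: reduce F->id. Stack=[( ( F] ptr=3 lookahead=+ remaining=[+ num - ( num ) ) + id ) $]
Step 5: reduce T->F. Stack=[( ( T] ptr=3 lookahead=+ remaining=[+ num - ( num ) ) + id ) $]
Step 6: reduce E->T. Stack=[( ( E] ptr=3 lookahead=+ remaining=[+ num - ( num ) ) + id ) $]
Step 7: shift +. Stack=[( ( E +] ptr=4 lookahead=num remaining=[num - ( num ) ) + id ) $]
Step 8: shift num. Stack=[( ( E + num] ptr=5 lookahead=- remaining=[- ( num ) ) + id ) $]
Step 9: reduce F->num. Stack=[( ( E + F] ptr=5 lookahead=- remaining=[- ( num ) ) + id ) $]
Step 10: reduce T->F. Stack=[( ( E + T] ptr=5 lookahead=- remaining=[- ( num ) ) + id ) $]
Step 11: reduce E->E + T. Stack=[( ( E] ptr=5 lookahead=- remaining=[- ( num ) ) + id ) $]
Step 12: shift -. Stack=[( ( E -] ptr=6 lookahead=( remaining=[( num ) ) + id ) $]
Step 13: shift (. Stack=[( ( E - (] ptr=7 lookahead=num remaining=[num ) ) + id ) $]
Step 14: shift num. Stack=[( ( E - ( num] ptr=8 lookahead=) remaining=[) ) + id ) $]
Step 15: reduce F->num. Stack=[( ( E - ( F] ptr=8 lookahead=) remaining=[) ) + id ) $]
Step 16: reduce T->F. Stack=[( ( E - ( T] ptr=8 lookahead=) remaining=[) ) + id ) $]
Step 17: reduce E->T. Stack=[( ( E - ( E] ptr=8 lookahead=) remaining=[) ) + id ) $]
Step 18: shift ). Stack=[( ( E - ( E )] ptr=9 lookahead=) remaining=[) + id ) $]
Step 19: reduce F->( E ). Stack=[( ( E - F] ptr=9 lookahead=) remaining=[) + id ) $]
Step 20: reduce T->F. Stack=[( ( E - T] ptr=9 lookahead=) remaining=[) + id ) $]
Step 21: reduce E->E - T. Stack=[( ( E] ptr=9 lookahead=) remaining=[) + id ) $]
Step 22: shift ). Stack=[( ( E )] ptr=10 lookahead=+ remaining=[+ id ) $]
Step 23: reduce F->( E ). Stack=[( F] ptr=10 lookahead=+ remaining=[+ id ) $]
Step 24: reduce T->F. Stack=[( T] ptr=10 lookahead=+ remaining=[+ id ) $]
Step 25: reduce E->T. Stack=[( E] ptr=10 lookahead=+ remaining=[+ id ) $]
Step 26: shift +. Stack=[( E +] ptr=11 lookahead=id remaining=[id ) $]
Step 27: shift id. Stack=[( E + id] ptr=12 lookahead=) remaining=[) $]
Step 28: reduce F->id. Stack=[( E + F] ptr=12 lookahead=) remaining=[) $]
Step 29: reduce T->F. Stack=[( E + T] ptr=12 lookahead=) remaining=[) $]
Step 30: reduce E->E + T. Stack=[( E] ptr=12 lookahead=) remaining=[) $]
Step 31: shift ). Stack=[( E )] ptr=13 lookahead=$ remaining=[$]
Step 32: reduce F->( E ). Stack=[F] ptr=13 lookahead=$ remaining=[$]
Step 33: reduce T->F. Stack=[T] ptr=13 lookahead=$ remaining=[$]
Step 34: reduce E->T. Stack=[E] ptr=13 lookahead=$ remaining=[$]
Step 35: accept. Stack=[E] ptr=13 lookahead=$ remaining=[$]

Answer: 21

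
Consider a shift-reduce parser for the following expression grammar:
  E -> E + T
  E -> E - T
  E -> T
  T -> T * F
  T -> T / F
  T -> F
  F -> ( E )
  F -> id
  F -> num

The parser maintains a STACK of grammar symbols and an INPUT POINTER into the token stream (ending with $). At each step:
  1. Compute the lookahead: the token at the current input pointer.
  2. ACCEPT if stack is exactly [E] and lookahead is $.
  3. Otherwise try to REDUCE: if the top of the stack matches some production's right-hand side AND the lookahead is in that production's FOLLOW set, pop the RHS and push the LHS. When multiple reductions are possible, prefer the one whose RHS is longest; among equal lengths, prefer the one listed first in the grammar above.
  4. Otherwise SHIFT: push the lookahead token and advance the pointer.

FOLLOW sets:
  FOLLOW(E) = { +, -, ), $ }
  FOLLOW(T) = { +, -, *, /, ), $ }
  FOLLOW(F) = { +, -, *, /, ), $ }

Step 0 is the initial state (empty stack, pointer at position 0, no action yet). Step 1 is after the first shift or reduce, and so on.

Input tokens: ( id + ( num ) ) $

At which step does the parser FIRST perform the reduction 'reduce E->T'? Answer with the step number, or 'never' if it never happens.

Step 1: shift (. Stack=[(] ptr=1 lookahead=id remaining=[id + ( num ) ) $]
Step 2: shift id. Stack=[( id] ptr=2 lookahead=+ remaining=[+ ( num ) ) $]
Step 3: reduce F->id. Stack=[( F] ptr=2 lookahead=+ remaining=[+ ( num ) ) $]
Step 4: reduce T->F. Stack=[( T] ptr=2 lookahead=+ remaining=[+ ( num ) ) $]
Step 5: reduce E->T. Stack=[( E] ptr=2 lookahead=+ remaining=[+ ( num ) ) $]

Answer: 5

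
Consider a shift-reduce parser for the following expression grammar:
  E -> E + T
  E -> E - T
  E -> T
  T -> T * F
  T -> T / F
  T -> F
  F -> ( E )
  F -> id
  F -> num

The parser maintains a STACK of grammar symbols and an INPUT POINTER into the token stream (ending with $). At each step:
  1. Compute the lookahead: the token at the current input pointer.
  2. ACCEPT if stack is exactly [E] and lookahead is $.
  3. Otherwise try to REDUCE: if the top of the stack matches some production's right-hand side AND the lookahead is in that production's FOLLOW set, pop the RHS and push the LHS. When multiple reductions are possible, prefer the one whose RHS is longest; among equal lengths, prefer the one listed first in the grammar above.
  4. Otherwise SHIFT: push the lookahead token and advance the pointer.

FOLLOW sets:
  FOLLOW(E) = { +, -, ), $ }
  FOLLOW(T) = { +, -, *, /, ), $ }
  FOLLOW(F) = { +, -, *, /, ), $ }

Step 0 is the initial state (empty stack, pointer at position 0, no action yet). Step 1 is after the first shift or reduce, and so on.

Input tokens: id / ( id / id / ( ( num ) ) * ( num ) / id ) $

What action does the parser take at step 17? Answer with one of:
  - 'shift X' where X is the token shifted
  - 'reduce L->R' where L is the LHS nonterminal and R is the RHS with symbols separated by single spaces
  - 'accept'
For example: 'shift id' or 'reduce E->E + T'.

Step 1: shift id. Stack=[id] ptr=1 lookahead=/ remaining=[/ ( id / id / ( ( num ) ) * ( num ) / id ) $]
Step 2: reduce F->id. Stack=[F] ptr=1 lookahead=/ remaining=[/ ( id / id / ( ( num ) ) * ( num ) / id ) $]
Step 3: reduce T->F. Stack=[T] ptr=1 lookahead=/ remaining=[/ ( id / id / ( ( num ) ) * ( num ) / id ) $]
Step 4: shift /. Stack=[T /] ptr=2 lookahead=( remaining=[( id / id / ( ( num ) ) * ( num ) / id ) $]
Step 5: shift (. Stack=[T / (] ptr=3 lookahead=id remaining=[id / id / ( ( num ) ) * ( num ) / id ) $]
Step 6: shift id. Stack=[T / ( id] ptr=4 lookahead=/ remaining=[/ id / ( ( num ) ) * ( num ) / id ) $]
Step 7: reduce F->id. Stack=[T / ( F] ptr=4 lookahead=/ remaining=[/ id / ( ( num ) ) * ( num ) / id ) $]
Step 8: reduce T->F. Stack=[T / ( T] ptr=4 lookahead=/ remaining=[/ id / ( ( num ) ) * ( num ) / id ) $]
Step 9: shift /. Stack=[T / ( T /] ptr=5 lookahead=id remaining=[id / ( ( num ) ) * ( num ) / id ) $]
Step 10: shift id. Stack=[T / ( T / id] ptr=6 lookahead=/ remaining=[/ ( ( num ) ) * ( num ) / id ) $]
Step 11: reduce F->id. Stack=[T / ( T / F] ptr=6 lookahead=/ remaining=[/ ( ( num ) ) * ( num ) / id ) $]
Step 12: reduce T->T / F. Stack=[T / ( T] ptr=6 lookahead=/ remaining=[/ ( ( num ) ) * ( num ) / id ) $]
Step 13: shift /. Stack=[T / ( T /] ptr=7 lookahead=( remaining=[( ( num ) ) * ( num ) / id ) $]
Step 14: shift (. Stack=[T / ( T / (] ptr=8 lookahead=( remaining=[( num ) ) * ( num ) / id ) $]
Step 15: shift (. Stack=[T / ( T / ( (] ptr=9 lookahead=num remaining=[num ) ) * ( num ) / id ) $]
Step 16: shift num. Stack=[T / ( T / ( ( num] ptr=10 lookahead=) remaining=[) ) * ( num ) / id ) $]
Step 17: reduce F->num. Stack=[T / ( T / ( ( F] ptr=10 lookahead=) remaining=[) ) * ( num ) / id ) $]

Answer: reduce F->num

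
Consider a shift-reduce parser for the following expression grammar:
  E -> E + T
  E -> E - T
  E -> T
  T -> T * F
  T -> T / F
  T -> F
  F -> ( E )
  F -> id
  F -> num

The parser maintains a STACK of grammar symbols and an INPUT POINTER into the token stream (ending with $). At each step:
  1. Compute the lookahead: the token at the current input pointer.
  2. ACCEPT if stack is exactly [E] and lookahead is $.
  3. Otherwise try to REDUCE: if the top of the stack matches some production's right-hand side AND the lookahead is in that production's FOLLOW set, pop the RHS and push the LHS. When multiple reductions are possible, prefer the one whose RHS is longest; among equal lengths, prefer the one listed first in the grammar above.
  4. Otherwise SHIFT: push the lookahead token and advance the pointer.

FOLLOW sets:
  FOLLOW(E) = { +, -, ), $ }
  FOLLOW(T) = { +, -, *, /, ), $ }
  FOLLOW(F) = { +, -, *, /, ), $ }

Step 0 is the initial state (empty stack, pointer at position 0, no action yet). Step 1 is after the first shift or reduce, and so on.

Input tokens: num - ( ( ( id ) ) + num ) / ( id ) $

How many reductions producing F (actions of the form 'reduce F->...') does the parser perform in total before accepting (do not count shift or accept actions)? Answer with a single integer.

Step 1: shift num. Stack=[num] ptr=1 lookahead=- remaining=[- ( ( ( id ) ) + num ) / ( id ) $]
Step 2: reduce F->num. Stack=[F] ptr=1 lookahead=- remaining=[- ( ( ( id ) ) + num ) / ( id ) $]
Step 3: reduce T->F. Stack=[T] ptr=1 lookahead=- remaining=[- ( ( ( id ) ) + num ) / ( id ) $]
Step 4: reduce E->T. Stack=[E] ptr=1 lookahead=- remaining=[- ( ( ( id ) ) + num ) / ( id ) $]
Step 5: shift -. Stack=[E -] ptr=2 lookahead=( remaining=[( ( ( id ) ) + num ) / ( id ) $]
Step 6: shift (. Stack=[E - (] ptr=3 lookahead=( remaining=[( ( id ) ) + num ) / ( id ) $]
Step 7: shift (. Stack=[E - ( (] ptr=4 lookahead=( remaining=[( id ) ) + num ) / ( id ) $]
Step 8: shift (. Stack=[E - ( ( (] ptr=5 lookahead=id remaining=[id ) ) + num ) / ( id ) $]
Step 9: shift id. Stack=[E - ( ( ( id] ptr=6 lookahead=) remaining=[) ) + num ) / ( id ) $]
Step 10: reduce F->id. Stack=[E - ( ( ( F] ptr=6 lookahead=) remaining=[) ) + num ) / ( id ) $]
Step 11: reduce T->F. Stack=[E - ( ( ( T] ptr=6 lookahead=) remaining=[) ) + num ) / ( id ) $]
Step 12: reduce E->T. Stack=[E - ( ( ( E] ptr=6 lookahead=) remaining=[) ) + num ) / ( id ) $]
Step 13: shift ). Stack=[E - ( ( ( E )] ptr=7 lookahead=) remaining=[) + num ) / ( id ) $]
Step 14: reduce F->( E ). Stack=[E - ( ( F] ptr=7 lookahead=) remaining=[) + num ) / ( id ) $]
Step 15: reduce T->F. Stack=[E - ( ( T] ptr=7 lookahead=) remaining=[) + num ) / ( id ) $]
Step 16: reduce E->T. Stack=[E - ( ( E] ptr=7 lookahead=) remaining=[) + num ) / ( id ) $]
Step 17: shift ). Stack=[E - ( ( E )] ptr=8 lookahead=+ remaining=[+ num ) / ( id ) $]
Step 18: reduce F->( E ). Stack=[E - ( F] ptr=8 lookahead=+ remaining=[+ num ) / ( id ) $]
Step 19: reduce T->F. Stack=[E - ( T] ptr=8 lookahead=+ remaining=[+ num ) / ( id ) $]
Step 20: reduce E->T. Stack=[E - ( E] ptr=8 lookahead=+ remaining=[+ num ) / ( id ) $]
Step 21: shift +. Stack=[E - ( E +] ptr=9 lookahead=num remaining=[num ) / ( id ) $]
Step 22: shift num. Stack=[E - ( E + num] ptr=10 lookahead=) remaining=[) / ( id ) $]
Step 23: reduce F->num. Stack=[E - ( E + F] ptr=10 lookahead=) remaining=[) / ( id ) $]
Step 24: reduce T->F. Stack=[E - ( E + T] ptr=10 lookahead=) remaining=[) / ( id ) $]
Step 25: reduce E->E + T. Stack=[E - ( E] ptr=10 lookahead=) remaining=[) / ( id ) $]
Step 26: shift ). Stack=[E - ( E )] ptr=11 lookahead=/ remaining=[/ ( id ) $]
Step 27: reduce F->( E ). Stack=[E - F] ptr=11 lookahead=/ remaining=[/ ( id ) $]
Step 28: reduce T->F. Stack=[E - T] ptr=11 lookahead=/ remaining=[/ ( id ) $]
Step 29: shift /. Stack=[E - T /] ptr=12 lookahead=( remaining=[( id ) $]
Step 30: shift (. Stack=[E - T / (] ptr=13 lookahead=id remaining=[id ) $]
Step 31: shift id. Stack=[E - T / ( id] ptr=14 lookahead=) remaining=[) $]
Step 32: reduce F->id. Stack=[E - T / ( F] ptr=14 lookahead=) remaining=[) $]
Step 33: reduce T->F. Stack=[E - T / ( T] ptr=14 lookahead=) remaining=[) $]
Step 34: reduce E->T. Stack=[E - T / ( E] ptr=14 lookahead=) remaining=[) $]
Step 35: shift ). Stack=[E - T / ( E )] ptr=15 lookahead=$ remaining=[$]
Step 36: reduce F->( E ). Stack=[E - T / F] ptr=15 lookahead=$ remaining=[$]
Step 37: reduce T->T / F. Stack=[E - T] ptr=15 lookahead=$ remaining=[$]
Step 38: reduce E->E - T. Stack=[E] ptr=15 lookahead=$ remaining=[$]
Step 39: accept. Stack=[E] ptr=15 lookahead=$ remaining=[$]

Answer: 8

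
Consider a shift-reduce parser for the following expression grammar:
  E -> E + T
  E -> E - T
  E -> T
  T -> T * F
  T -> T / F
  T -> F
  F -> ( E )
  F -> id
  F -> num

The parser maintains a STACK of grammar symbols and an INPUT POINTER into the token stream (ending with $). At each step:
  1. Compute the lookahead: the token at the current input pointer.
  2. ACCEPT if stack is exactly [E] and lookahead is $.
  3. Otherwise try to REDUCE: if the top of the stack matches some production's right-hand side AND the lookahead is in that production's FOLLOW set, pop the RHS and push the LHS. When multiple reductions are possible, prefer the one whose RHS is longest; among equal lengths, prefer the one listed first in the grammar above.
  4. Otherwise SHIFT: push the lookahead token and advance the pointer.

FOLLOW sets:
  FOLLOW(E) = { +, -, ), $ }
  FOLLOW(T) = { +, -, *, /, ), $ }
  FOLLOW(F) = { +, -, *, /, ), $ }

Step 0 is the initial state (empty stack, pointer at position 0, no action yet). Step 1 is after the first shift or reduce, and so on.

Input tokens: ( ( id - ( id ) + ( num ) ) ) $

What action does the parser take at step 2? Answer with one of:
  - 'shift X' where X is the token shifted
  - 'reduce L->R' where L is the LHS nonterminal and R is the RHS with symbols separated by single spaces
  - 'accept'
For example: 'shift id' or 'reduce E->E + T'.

Answer: shift (

Derivation:
Step 1: shift (. Stack=[(] ptr=1 lookahead=( remaining=[( id - ( id ) + ( num ) ) ) $]
Step 2: shift (. Stack=[( (] ptr=2 lookahead=id remaining=[id - ( id ) + ( num ) ) ) $]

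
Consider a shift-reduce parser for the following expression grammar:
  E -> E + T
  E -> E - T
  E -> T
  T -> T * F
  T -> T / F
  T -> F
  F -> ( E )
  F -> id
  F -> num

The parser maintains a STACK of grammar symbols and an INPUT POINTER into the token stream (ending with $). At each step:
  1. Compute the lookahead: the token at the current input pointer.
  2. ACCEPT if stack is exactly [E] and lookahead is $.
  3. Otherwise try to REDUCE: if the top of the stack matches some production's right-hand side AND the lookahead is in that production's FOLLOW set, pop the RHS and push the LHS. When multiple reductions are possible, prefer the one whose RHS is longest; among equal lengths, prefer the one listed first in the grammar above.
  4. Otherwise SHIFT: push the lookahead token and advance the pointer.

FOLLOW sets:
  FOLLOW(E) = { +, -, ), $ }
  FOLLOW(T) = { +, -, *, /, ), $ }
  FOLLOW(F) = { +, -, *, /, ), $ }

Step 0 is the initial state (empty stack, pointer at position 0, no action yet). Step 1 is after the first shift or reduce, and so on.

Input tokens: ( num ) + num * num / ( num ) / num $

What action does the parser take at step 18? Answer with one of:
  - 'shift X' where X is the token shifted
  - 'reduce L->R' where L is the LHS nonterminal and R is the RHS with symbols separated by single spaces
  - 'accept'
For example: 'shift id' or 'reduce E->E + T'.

Answer: shift /

Derivation:
Step 1: shift (. Stack=[(] ptr=1 lookahead=num remaining=[num ) + num * num / ( num ) / num $]
Step 2: shift num. Stack=[( num] ptr=2 lookahead=) remaining=[) + num * num / ( num ) / num $]
Step 3: reduce F->num. Stack=[( F] ptr=2 lookahead=) remaining=[) + num * num / ( num ) / num $]
Step 4: reduce T->F. Stack=[( T] ptr=2 lookahead=) remaining=[) + num * num / ( num ) / num $]
Step 5: reduce E->T. Stack=[( E] ptr=2 lookahead=) remaining=[) + num * num / ( num ) / num $]
Step 6: shift ). Stack=[( E )] ptr=3 lookahead=+ remaining=[+ num * num / ( num ) / num $]
Step 7: reduce F->( E ). Stack=[F] ptr=3 lookahead=+ remaining=[+ num * num / ( num ) / num $]
Step 8: reduce T->F. Stack=[T] ptr=3 lookahead=+ remaining=[+ num * num / ( num ) / num $]
Step 9: reduce E->T. Stack=[E] ptr=3 lookahead=+ remaining=[+ num * num / ( num ) / num $]
Step 10: shift +. Stack=[E +] ptr=4 lookahead=num remaining=[num * num / ( num ) / num $]
Step 11: shift num. Stack=[E + num] ptr=5 lookahead=* remaining=[* num / ( num ) / num $]
Step 12: reduce F->num. Stack=[E + F] ptr=5 lookahead=* remaining=[* num / ( num ) / num $]
Step 13: reduce T->F. Stack=[E + T] ptr=5 lookahead=* remaining=[* num / ( num ) / num $]
Step 14: shift *. Stack=[E + T *] ptr=6 lookahead=num remaining=[num / ( num ) / num $]
Step 15: shift num. Stack=[E + T * num] ptr=7 lookahead=/ remaining=[/ ( num ) / num $]
Step 16: reduce F->num. Stack=[E + T * F] ptr=7 lookahead=/ remaining=[/ ( num ) / num $]
Step 17: reduce T->T * F. Stack=[E + T] ptr=7 lookahead=/ remaining=[/ ( num ) / num $]
Step 18: shift /. Stack=[E + T /] ptr=8 lookahead=( remaining=[( num ) / num $]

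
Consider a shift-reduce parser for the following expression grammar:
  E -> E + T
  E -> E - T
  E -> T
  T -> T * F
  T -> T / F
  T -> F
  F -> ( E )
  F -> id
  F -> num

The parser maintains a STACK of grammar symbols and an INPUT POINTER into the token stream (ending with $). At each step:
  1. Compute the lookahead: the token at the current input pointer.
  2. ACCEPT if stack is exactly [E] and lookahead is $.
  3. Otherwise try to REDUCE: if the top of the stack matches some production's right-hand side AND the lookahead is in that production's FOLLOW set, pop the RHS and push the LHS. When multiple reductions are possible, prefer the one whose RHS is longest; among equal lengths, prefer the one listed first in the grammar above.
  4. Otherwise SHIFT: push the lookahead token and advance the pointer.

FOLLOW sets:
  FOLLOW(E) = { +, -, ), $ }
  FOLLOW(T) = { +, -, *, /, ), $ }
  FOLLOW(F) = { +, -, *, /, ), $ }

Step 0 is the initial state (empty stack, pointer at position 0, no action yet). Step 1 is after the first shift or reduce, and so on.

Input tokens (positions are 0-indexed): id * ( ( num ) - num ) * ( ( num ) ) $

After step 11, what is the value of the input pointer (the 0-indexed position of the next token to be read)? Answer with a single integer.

Answer: 6

Derivation:
Step 1: shift id. Stack=[id] ptr=1 lookahead=* remaining=[* ( ( num ) - num ) * ( ( num ) ) $]
Step 2: reduce F->id. Stack=[F] ptr=1 lookahead=* remaining=[* ( ( num ) - num ) * ( ( num ) ) $]
Step 3: reduce T->F. Stack=[T] ptr=1 lookahead=* remaining=[* ( ( num ) - num ) * ( ( num ) ) $]
Step 4: shift *. Stack=[T *] ptr=2 lookahead=( remaining=[( ( num ) - num ) * ( ( num ) ) $]
Step 5: shift (. Stack=[T * (] ptr=3 lookahead=( remaining=[( num ) - num ) * ( ( num ) ) $]
Step 6: shift (. Stack=[T * ( (] ptr=4 lookahead=num remaining=[num ) - num ) * ( ( num ) ) $]
Step 7: shift num. Stack=[T * ( ( num] ptr=5 lookahead=) remaining=[) - num ) * ( ( num ) ) $]
Step 8: reduce F->num. Stack=[T * ( ( F] ptr=5 lookahead=) remaining=[) - num ) * ( ( num ) ) $]
Step 9: reduce T->F. Stack=[T * ( ( T] ptr=5 lookahead=) remaining=[) - num ) * ( ( num ) ) $]
Step 10: reduce E->T. Stack=[T * ( ( E] ptr=5 lookahead=) remaining=[) - num ) * ( ( num ) ) $]
Step 11: shift ). Stack=[T * ( ( E )] ptr=6 lookahead=- remaining=[- num ) * ( ( num ) ) $]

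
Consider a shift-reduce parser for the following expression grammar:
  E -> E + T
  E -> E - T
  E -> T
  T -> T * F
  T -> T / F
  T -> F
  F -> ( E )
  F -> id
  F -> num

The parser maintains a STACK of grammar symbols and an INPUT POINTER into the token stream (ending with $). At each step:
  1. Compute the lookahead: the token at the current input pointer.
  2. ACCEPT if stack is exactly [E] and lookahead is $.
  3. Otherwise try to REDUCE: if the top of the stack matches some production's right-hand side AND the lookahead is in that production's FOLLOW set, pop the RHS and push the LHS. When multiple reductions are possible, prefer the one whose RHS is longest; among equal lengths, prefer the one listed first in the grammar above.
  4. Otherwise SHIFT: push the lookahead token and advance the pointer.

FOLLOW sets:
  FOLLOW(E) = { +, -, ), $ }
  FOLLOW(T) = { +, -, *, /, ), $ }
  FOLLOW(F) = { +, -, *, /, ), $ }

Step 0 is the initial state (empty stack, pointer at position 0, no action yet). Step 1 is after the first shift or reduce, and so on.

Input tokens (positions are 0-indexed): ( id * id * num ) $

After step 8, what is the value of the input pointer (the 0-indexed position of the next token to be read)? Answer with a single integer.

Step 1: shift (. Stack=[(] ptr=1 lookahead=id remaining=[id * id * num ) $]
Step 2: shift id. Stack=[( id] ptr=2 lookahead=* remaining=[* id * num ) $]
Step 3: reduce F->id. Stack=[( F] ptr=2 lookahead=* remaining=[* id * num ) $]
Step 4: reduce T->F. Stack=[( T] ptr=2 lookahead=* remaining=[* id * num ) $]
Step 5: shift *. Stack=[( T *] ptr=3 lookahead=id remaining=[id * num ) $]
Step 6: shift id. Stack=[( T * id] ptr=4 lookahead=* remaining=[* num ) $]
Step 7: reduce F->id. Stack=[( T * F] ptr=4 lookahead=* remaining=[* num ) $]
Step 8: reduce T->T * F. Stack=[( T] ptr=4 lookahead=* remaining=[* num ) $]

Answer: 4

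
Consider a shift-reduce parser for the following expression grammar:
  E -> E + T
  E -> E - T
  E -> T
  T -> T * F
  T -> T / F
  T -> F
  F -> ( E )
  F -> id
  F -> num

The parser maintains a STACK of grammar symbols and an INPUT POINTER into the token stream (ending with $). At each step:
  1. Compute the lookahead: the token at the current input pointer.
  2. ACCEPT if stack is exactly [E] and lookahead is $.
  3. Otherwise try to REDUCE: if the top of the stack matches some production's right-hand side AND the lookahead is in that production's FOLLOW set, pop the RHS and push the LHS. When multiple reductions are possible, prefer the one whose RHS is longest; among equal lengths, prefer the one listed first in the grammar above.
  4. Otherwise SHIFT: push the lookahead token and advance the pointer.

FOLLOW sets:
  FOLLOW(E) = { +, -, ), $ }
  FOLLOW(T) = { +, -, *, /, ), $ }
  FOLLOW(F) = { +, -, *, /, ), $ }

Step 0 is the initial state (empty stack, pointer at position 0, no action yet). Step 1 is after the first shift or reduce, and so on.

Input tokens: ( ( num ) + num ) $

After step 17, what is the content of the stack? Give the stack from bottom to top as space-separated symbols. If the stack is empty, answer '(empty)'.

Step 1: shift (. Stack=[(] ptr=1 lookahead=( remaining=[( num ) + num ) $]
Step 2: shift (. Stack=[( (] ptr=2 lookahead=num remaining=[num ) + num ) $]
Step 3: shift num. Stack=[( ( num] ptr=3 lookahead=) remaining=[) + num ) $]
Step 4: reduce F->num. Stack=[( ( F] ptr=3 lookahead=) remaining=[) + num ) $]
Step 5: reduce T->F. Stack=[( ( T] ptr=3 lookahead=) remaining=[) + num ) $]
Step 6: reduce E->T. Stack=[( ( E] ptr=3 lookahead=) remaining=[) + num ) $]
Step 7: shift ). Stack=[( ( E )] ptr=4 lookahead=+ remaining=[+ num ) $]
Step 8: reduce F->( E ). Stack=[( F] ptr=4 lookahead=+ remaining=[+ num ) $]
Step 9: reduce T->F. Stack=[( T] ptr=4 lookahead=+ remaining=[+ num ) $]
Step 10: reduce E->T. Stack=[( E] ptr=4 lookahead=+ remaining=[+ num ) $]
Step 11: shift +. Stack=[( E +] ptr=5 lookahead=num remaining=[num ) $]
Step 12: shift num. Stack=[( E + num] ptr=6 lookahead=) remaining=[) $]
Step 13: reduce F->num. Stack=[( E + F] ptr=6 lookahead=) remaining=[) $]
Step 14: reduce T->F. Stack=[( E + T] ptr=6 lookahead=) remaining=[) $]
Step 15: reduce E->E + T. Stack=[( E] ptr=6 lookahead=) remaining=[) $]
Step 16: shift ). Stack=[( E )] ptr=7 lookahead=$ remaining=[$]
Step 17: reduce F->( E ). Stack=[F] ptr=7 lookahead=$ remaining=[$]

Answer: F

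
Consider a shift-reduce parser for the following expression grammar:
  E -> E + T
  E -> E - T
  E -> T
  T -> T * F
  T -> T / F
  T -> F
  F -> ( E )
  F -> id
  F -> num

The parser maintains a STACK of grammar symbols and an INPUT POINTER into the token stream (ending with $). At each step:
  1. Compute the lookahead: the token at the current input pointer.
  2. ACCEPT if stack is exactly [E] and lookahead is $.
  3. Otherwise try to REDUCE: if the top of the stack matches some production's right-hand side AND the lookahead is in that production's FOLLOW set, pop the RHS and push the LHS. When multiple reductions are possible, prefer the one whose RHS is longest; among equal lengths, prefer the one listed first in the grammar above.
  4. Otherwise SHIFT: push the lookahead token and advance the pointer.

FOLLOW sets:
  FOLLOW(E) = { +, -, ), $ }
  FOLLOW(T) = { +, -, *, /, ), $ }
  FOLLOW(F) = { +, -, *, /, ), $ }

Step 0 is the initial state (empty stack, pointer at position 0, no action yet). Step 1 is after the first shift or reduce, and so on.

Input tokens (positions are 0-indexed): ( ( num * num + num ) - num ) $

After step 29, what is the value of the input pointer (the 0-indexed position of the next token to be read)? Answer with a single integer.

Answer: 11

Derivation:
Step 1: shift (. Stack=[(] ptr=1 lookahead=( remaining=[( num * num + num ) - num ) $]
Step 2: shift (. Stack=[( (] ptr=2 lookahead=num remaining=[num * num + num ) - num ) $]
Step 3: shift num. Stack=[( ( num] ptr=3 lookahead=* remaining=[* num + num ) - num ) $]
Step 4: reduce F->num. Stack=[( ( F] ptr=3 lookahead=* remaining=[* num + num ) - num ) $]
Step 5: reduce T->F. Stack=[( ( T] ptr=3 lookahead=* remaining=[* num + num ) - num ) $]
Step 6: shift *. Stack=[( ( T *] ptr=4 lookahead=num remaining=[num + num ) - num ) $]
Step 7: shift num. Stack=[( ( T * num] ptr=5 lookahead=+ remaining=[+ num ) - num ) $]
Step 8: reduce F->num. Stack=[( ( T * F] ptr=5 lookahead=+ remaining=[+ num ) - num ) $]
Step 9: reduce T->T * F. Stack=[( ( T] ptr=5 lookahead=+ remaining=[+ num ) - num ) $]
Step 10: reduce E->T. Stack=[( ( E] ptr=5 lookahead=+ remaining=[+ num ) - num ) $]
Step 11: shift +. Stack=[( ( E +] ptr=6 lookahead=num remaining=[num ) - num ) $]
Step 12: shift num. Stack=[( ( E + num] ptr=7 lookahead=) remaining=[) - num ) $]
Step 13: reduce F->num. Stack=[( ( E + F] ptr=7 lookahead=) remaining=[) - num ) $]
Step 14: reduce T->F. Stack=[( ( E + T] ptr=7 lookahead=) remaining=[) - num ) $]
Step 15: reduce E->E + T. Stack=[( ( E] ptr=7 lookahead=) remaining=[) - num ) $]
Step 16: shift ). Stack=[( ( E )] ptr=8 lookahead=- remaining=[- num ) $]
Step 17: reduce F->( E ). Stack=[( F] ptr=8 lookahead=- remaining=[- num ) $]
Step 18: reduce T->F. Stack=[( T] ptr=8 lookahead=- remaining=[- num ) $]
Step 19: reduce E->T. Stack=[( E] ptr=8 lookahead=- remaining=[- num ) $]
Step 20: shift -. Stack=[( E -] ptr=9 lookahead=num remaining=[num ) $]
Step 21: shift num. Stack=[( E - num] ptr=10 lookahead=) remaining=[) $]
Step 22: reduce F->num. Stack=[( E - F] ptr=10 lookahead=) remaining=[) $]
Step 23: reduce T->F. Stack=[( E - T] ptr=10 lookahead=) remaining=[) $]
Step 24: reduce E->E - T. Stack=[( E] ptr=10 lookahead=) remaining=[) $]
Step 25: shift ). Stack=[( E )] ptr=11 lookahead=$ remaining=[$]
Step 26: reduce F->( E ). Stack=[F] ptr=11 lookahead=$ remaining=[$]
Step 27: reduce T->F. Stack=[T] ptr=11 lookahead=$ remaining=[$]
Step 28: reduce E->T. Stack=[E] ptr=11 lookahead=$ remaining=[$]
Step 29: accept. Stack=[E] ptr=11 lookahead=$ remaining=[$]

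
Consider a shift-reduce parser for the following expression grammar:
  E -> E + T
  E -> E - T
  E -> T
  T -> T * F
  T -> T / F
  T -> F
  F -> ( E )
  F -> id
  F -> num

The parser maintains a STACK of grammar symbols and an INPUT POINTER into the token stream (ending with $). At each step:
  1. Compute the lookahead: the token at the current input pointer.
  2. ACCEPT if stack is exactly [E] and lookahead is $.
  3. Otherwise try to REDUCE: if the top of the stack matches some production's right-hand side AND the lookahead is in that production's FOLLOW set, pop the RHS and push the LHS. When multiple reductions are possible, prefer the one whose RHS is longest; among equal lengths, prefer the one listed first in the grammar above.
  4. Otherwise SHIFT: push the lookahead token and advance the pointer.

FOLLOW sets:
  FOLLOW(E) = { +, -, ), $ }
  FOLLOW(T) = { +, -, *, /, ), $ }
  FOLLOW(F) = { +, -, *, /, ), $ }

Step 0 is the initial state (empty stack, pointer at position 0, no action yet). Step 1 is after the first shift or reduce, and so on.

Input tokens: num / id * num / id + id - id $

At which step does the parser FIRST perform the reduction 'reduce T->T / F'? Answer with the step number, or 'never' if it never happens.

Step 1: shift num. Stack=[num] ptr=1 lookahead=/ remaining=[/ id * num / id + id - id $]
Step 2: reduce F->num. Stack=[F] ptr=1 lookahead=/ remaining=[/ id * num / id + id - id $]
Step 3: reduce T->F. Stack=[T] ptr=1 lookahead=/ remaining=[/ id * num / id + id - id $]
Step 4: shift /. Stack=[T /] ptr=2 lookahead=id remaining=[id * num / id + id - id $]
Step 5: shift id. Stack=[T / id] ptr=3 lookahead=* remaining=[* num / id + id - id $]
Step 6: reduce F->id. Stack=[T / F] ptr=3 lookahead=* remaining=[* num / id + id - id $]
Step 7: reduce T->T / F. Stack=[T] ptr=3 lookahead=* remaining=[* num / id + id - id $]

Answer: 7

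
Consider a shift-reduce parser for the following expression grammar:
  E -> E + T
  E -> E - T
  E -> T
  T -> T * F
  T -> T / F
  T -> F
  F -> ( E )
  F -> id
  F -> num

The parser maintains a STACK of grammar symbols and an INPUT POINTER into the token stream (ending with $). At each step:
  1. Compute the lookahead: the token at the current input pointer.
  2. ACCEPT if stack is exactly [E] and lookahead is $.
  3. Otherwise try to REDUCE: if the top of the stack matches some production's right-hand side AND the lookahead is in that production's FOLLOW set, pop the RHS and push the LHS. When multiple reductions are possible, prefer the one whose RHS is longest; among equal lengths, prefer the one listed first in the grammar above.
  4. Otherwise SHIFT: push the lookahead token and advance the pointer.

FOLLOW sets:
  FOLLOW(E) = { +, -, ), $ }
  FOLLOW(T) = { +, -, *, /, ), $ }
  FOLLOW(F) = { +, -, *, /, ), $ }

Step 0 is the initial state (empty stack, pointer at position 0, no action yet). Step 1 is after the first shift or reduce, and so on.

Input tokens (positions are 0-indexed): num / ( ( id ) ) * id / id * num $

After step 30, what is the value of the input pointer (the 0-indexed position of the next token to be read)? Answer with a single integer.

Answer: 13

Derivation:
Step 1: shift num. Stack=[num] ptr=1 lookahead=/ remaining=[/ ( ( id ) ) * id / id * num $]
Step 2: reduce F->num. Stack=[F] ptr=1 lookahead=/ remaining=[/ ( ( id ) ) * id / id * num $]
Step 3: reduce T->F. Stack=[T] ptr=1 lookahead=/ remaining=[/ ( ( id ) ) * id / id * num $]
Step 4: shift /. Stack=[T /] ptr=2 lookahead=( remaining=[( ( id ) ) * id / id * num $]
Step 5: shift (. Stack=[T / (] ptr=3 lookahead=( remaining=[( id ) ) * id / id * num $]
Step 6: shift (. Stack=[T / ( (] ptr=4 lookahead=id remaining=[id ) ) * id / id * num $]
Step 7: shift id. Stack=[T / ( ( id] ptr=5 lookahead=) remaining=[) ) * id / id * num $]
Step 8: reduce F->id. Stack=[T / ( ( F] ptr=5 lookahead=) remaining=[) ) * id / id * num $]
Step 9: reduce T->F. Stack=[T / ( ( T] ptr=5 lookahead=) remaining=[) ) * id / id * num $]
Step 10: reduce E->T. Stack=[T / ( ( E] ptr=5 lookahead=) remaining=[) ) * id / id * num $]
Step 11: shift ). Stack=[T / ( ( E )] ptr=6 lookahead=) remaining=[) * id / id * num $]
Step 12: reduce F->( E ). Stack=[T / ( F] ptr=6 lookahead=) remaining=[) * id / id * num $]
Step 13: reduce T->F. Stack=[T / ( T] ptr=6 lookahead=) remaining=[) * id / id * num $]
Step 14: reduce E->T. Stack=[T / ( E] ptr=6 lookahead=) remaining=[) * id / id * num $]
Step 15: shift ). Stack=[T / ( E )] ptr=7 lookahead=* remaining=[* id / id * num $]
Step 16: reduce F->( E ). Stack=[T / F] ptr=7 lookahead=* remaining=[* id / id * num $]
Step 17: reduce T->T / F. Stack=[T] ptr=7 lookahead=* remaining=[* id / id * num $]
Step 18: shift *. Stack=[T *] ptr=8 lookahead=id remaining=[id / id * num $]
Step 19: shift id. Stack=[T * id] ptr=9 lookahead=/ remaining=[/ id * num $]
Step 20: reduce F->id. Stack=[T * F] ptr=9 lookahead=/ remaining=[/ id * num $]
Step 21: reduce T->T * F. Stack=[T] ptr=9 lookahead=/ remaining=[/ id * num $]
Step 22: shift /. Stack=[T /] ptr=10 lookahead=id remaining=[id * num $]
Step 23: shift id. Stack=[T / id] ptr=11 lookahead=* remaining=[* num $]
Step 24: reduce F->id. Stack=[T / F] ptr=11 lookahead=* remaining=[* num $]
Step 25: reduce T->T / F. Stack=[T] ptr=11 lookahead=* remaining=[* num $]
Step 26: shift *. Stack=[T *] ptr=12 lookahead=num remaining=[num $]
Step 27: shift num. Stack=[T * num] ptr=13 lookahead=$ remaining=[$]
Step 28: reduce F->num. Stack=[T * F] ptr=13 lookahead=$ remaining=[$]
Step 29: reduce T->T * F. Stack=[T] ptr=13 lookahead=$ remaining=[$]
Step 30: reduce E->T. Stack=[E] ptr=13 lookahead=$ remaining=[$]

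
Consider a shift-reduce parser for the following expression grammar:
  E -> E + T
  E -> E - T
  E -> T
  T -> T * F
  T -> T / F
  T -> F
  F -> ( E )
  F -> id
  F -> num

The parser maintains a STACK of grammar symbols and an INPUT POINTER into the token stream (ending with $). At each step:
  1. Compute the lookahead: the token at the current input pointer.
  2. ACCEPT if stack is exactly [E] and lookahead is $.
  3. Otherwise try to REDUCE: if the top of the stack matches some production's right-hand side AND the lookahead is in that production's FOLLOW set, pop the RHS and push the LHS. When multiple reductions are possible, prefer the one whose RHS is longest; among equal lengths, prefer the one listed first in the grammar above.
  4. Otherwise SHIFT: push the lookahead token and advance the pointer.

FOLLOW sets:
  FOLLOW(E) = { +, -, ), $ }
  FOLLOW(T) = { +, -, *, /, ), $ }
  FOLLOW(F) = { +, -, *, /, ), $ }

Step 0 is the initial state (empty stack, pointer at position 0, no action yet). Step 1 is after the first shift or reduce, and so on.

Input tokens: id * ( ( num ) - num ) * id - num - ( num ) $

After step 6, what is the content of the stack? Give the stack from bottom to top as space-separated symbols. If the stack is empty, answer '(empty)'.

Answer: T * ( (

Derivation:
Step 1: shift id. Stack=[id] ptr=1 lookahead=* remaining=[* ( ( num ) - num ) * id - num - ( num ) $]
Step 2: reduce F->id. Stack=[F] ptr=1 lookahead=* remaining=[* ( ( num ) - num ) * id - num - ( num ) $]
Step 3: reduce T->F. Stack=[T] ptr=1 lookahead=* remaining=[* ( ( num ) - num ) * id - num - ( num ) $]
Step 4: shift *. Stack=[T *] ptr=2 lookahead=( remaining=[( ( num ) - num ) * id - num - ( num ) $]
Step 5: shift (. Stack=[T * (] ptr=3 lookahead=( remaining=[( num ) - num ) * id - num - ( num ) $]
Step 6: shift (. Stack=[T * ( (] ptr=4 lookahead=num remaining=[num ) - num ) * id - num - ( num ) $]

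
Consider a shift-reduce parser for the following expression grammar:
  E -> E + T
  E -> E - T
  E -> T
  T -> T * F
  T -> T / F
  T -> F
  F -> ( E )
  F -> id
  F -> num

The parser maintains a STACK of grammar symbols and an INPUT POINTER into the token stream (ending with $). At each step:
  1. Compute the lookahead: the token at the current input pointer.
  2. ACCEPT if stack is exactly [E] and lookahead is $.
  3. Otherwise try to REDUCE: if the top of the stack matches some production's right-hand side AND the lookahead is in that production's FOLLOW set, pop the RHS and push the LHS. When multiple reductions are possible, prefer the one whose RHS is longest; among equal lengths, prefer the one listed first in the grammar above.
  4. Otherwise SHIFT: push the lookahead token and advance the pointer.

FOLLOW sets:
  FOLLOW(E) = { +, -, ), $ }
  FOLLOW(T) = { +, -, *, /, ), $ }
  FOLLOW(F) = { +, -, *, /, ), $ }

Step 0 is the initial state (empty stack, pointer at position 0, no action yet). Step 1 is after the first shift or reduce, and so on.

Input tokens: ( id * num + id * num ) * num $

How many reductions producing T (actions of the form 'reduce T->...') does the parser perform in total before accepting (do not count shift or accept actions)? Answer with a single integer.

Answer: 6

Derivation:
Step 1: shift (. Stack=[(] ptr=1 lookahead=id remaining=[id * num + id * num ) * num $]
Step 2: shift id. Stack=[( id] ptr=2 lookahead=* remaining=[* num + id * num ) * num $]
Step 3: reduce F->id. Stack=[( F] ptr=2 lookahead=* remaining=[* num + id * num ) * num $]
Step 4: reduce T->F. Stack=[( T] ptr=2 lookahead=* remaining=[* num + id * num ) * num $]
Step 5: shift *. Stack=[( T *] ptr=3 lookahead=num remaining=[num + id * num ) * num $]
Step 6: shift num. Stack=[( T * num] ptr=4 lookahead=+ remaining=[+ id * num ) * num $]
Step 7: reduce F->num. Stack=[( T * F] ptr=4 lookahead=+ remaining=[+ id * num ) * num $]
Step 8: reduce T->T * F. Stack=[( T] ptr=4 lookahead=+ remaining=[+ id * num ) * num $]
Step 9: reduce E->T. Stack=[( E] ptr=4 lookahead=+ remaining=[+ id * num ) * num $]
Step 10: shift +. Stack=[( E +] ptr=5 lookahead=id remaining=[id * num ) * num $]
Step 11: shift id. Stack=[( E + id] ptr=6 lookahead=* remaining=[* num ) * num $]
Step 12: reduce F->id. Stack=[( E + F] ptr=6 lookahead=* remaining=[* num ) * num $]
Step 13: reduce T->F. Stack=[( E + T] ptr=6 lookahead=* remaining=[* num ) * num $]
Step 14: shift *. Stack=[( E + T *] ptr=7 lookahead=num remaining=[num ) * num $]
Step 15: shift num. Stack=[( E + T * num] ptr=8 lookahead=) remaining=[) * num $]
Step 16: reduce F->num. Stack=[( E + T * F] ptr=8 lookahead=) remaining=[) * num $]
Step 17: reduce T->T * F. Stack=[( E + T] ptr=8 lookahead=) remaining=[) * num $]
Step 18: reduce E->E + T. Stack=[( E] ptr=8 lookahead=) remaining=[) * num $]
Step 19: shift ). Stack=[( E )] ptr=9 lookahead=* remaining=[* num $]
Step 20: reduce F->( E ). Stack=[F] ptr=9 lookahead=* remaining=[* num $]
Step 21: reduce T->F. Stack=[T] ptr=9 lookahead=* remaining=[* num $]
Step 22: shift *. Stack=[T *] ptr=10 lookahead=num remaining=[num $]
Step 23: shift num. Stack=[T * num] ptr=11 lookahead=$ remaining=[$]
Step 24: reduce F->num. Stack=[T * F] ptr=11 lookahead=$ remaining=[$]
Step 25: reduce T->T * F. Stack=[T] ptr=11 lookahead=$ remaining=[$]
Step 26: reduce E->T. Stack=[E] ptr=11 lookahead=$ remaining=[$]
Step 27: accept. Stack=[E] ptr=11 lookahead=$ remaining=[$]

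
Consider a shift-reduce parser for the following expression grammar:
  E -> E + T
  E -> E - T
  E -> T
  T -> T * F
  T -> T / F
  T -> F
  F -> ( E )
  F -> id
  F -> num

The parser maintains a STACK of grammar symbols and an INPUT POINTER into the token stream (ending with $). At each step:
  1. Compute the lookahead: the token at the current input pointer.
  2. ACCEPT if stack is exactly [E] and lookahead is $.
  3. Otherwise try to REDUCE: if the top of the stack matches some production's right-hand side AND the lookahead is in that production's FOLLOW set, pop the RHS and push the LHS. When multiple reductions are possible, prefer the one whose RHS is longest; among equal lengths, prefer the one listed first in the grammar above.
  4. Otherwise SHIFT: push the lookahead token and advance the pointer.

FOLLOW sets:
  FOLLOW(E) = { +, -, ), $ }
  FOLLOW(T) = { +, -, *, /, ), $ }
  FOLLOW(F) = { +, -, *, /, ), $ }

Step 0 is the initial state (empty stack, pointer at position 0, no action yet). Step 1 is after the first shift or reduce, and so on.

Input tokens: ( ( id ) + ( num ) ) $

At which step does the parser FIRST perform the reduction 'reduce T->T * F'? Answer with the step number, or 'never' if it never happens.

Answer: never

Derivation:
Step 1: shift (. Stack=[(] ptr=1 lookahead=( remaining=[( id ) + ( num ) ) $]
Step 2: shift (. Stack=[( (] ptr=2 lookahead=id remaining=[id ) + ( num ) ) $]
Step 3: shift id. Stack=[( ( id] ptr=3 lookahead=) remaining=[) + ( num ) ) $]
Step 4: reduce F->id. Stack=[( ( F] ptr=3 lookahead=) remaining=[) + ( num ) ) $]
Step 5: reduce T->F. Stack=[( ( T] ptr=3 lookahead=) remaining=[) + ( num ) ) $]
Step 6: reduce E->T. Stack=[( ( E] ptr=3 lookahead=) remaining=[) + ( num ) ) $]
Step 7: shift ). Stack=[( ( E )] ptr=4 lookahead=+ remaining=[+ ( num ) ) $]
Step 8: reduce F->( E ). Stack=[( F] ptr=4 lookahead=+ remaining=[+ ( num ) ) $]
Step 9: reduce T->F. Stack=[( T] ptr=4 lookahead=+ remaining=[+ ( num ) ) $]
Step 10: reduce E->T. Stack=[( E] ptr=4 lookahead=+ remaining=[+ ( num ) ) $]
Step 11: shift +. Stack=[( E +] ptr=5 lookahead=( remaining=[( num ) ) $]
Step 12: shift (. Stack=[( E + (] ptr=6 lookahead=num remaining=[num ) ) $]
Step 13: shift num. Stack=[( E + ( num] ptr=7 lookahead=) remaining=[) ) $]
Step 14: reduce F->num. Stack=[( E + ( F] ptr=7 lookahead=) remaining=[) ) $]
Step 15: reduce T->F. Stack=[( E + ( T] ptr=7 lookahead=) remaining=[) ) $]
Step 16: reduce E->T. Stack=[( E + ( E] ptr=7 lookahead=) remaining=[) ) $]
Step 17: shift ). Stack=[( E + ( E )] ptr=8 lookahead=) remaining=[) $]
Step 18: reduce F->( E ). Stack=[( E + F] ptr=8 lookahead=) remaining=[) $]
Step 19: reduce T->F. Stack=[( E + T] ptr=8 lookahead=) remaining=[) $]
Step 20: reduce E->E + T. Stack=[( E] ptr=8 lookahead=) remaining=[) $]
Step 21: shift ). Stack=[( E )] ptr=9 lookahead=$ remaining=[$]
Step 22: reduce F->( E ). Stack=[F] ptr=9 lookahead=$ remaining=[$]
Step 23: reduce T->F. Stack=[T] ptr=9 lookahead=$ remaining=[$]
Step 24: reduce E->T. Stack=[E] ptr=9 lookahead=$ remaining=[$]
Step 25: accept. Stack=[E] ptr=9 lookahead=$ remaining=[$]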